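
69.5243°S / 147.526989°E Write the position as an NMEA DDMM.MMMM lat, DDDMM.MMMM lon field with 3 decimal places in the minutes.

6931.458,S / 14731.619,E

Latitude: minutes = (69.524300 − 69) × 60 = 31.45800
Lon: fractional part 0.526989 → 31.61934 minutes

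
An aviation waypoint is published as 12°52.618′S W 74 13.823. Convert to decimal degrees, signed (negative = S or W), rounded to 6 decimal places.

Latitude: 52.618′ = 0.876967°; total 12.8769667
S ⇒ negate
Longitude: 74 + 13.823/60 = 74.2303833
W → negative

-12.876967, -74.230383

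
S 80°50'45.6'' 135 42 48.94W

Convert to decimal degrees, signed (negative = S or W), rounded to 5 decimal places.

-80.84600, -135.71359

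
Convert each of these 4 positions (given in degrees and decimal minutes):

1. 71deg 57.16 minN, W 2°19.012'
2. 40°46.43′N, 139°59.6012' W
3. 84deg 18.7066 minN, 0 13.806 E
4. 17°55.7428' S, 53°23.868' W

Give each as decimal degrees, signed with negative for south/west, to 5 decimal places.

Point 1:
  Lat: 71 + 57.16/60 = 71.952667
  N ⇒ keep positive
  λ: 2 + 19.012/60 = 2.316867
  hemisphere W, so the sign is −
Point 2:
  Latitude: 46.43′ = 0.773833°; total 40.773833
  N → positive
  Longitude: 59.6012′ = 0.993353°; total 139.993353
  hemisphere W, so the sign is −
Point 3:
  Lat: 84 + 18.7066/60 = 84.311777
  N → positive
  λ: 13.806′ = 0.230100°; total 0.230100
  E ⇒ keep positive
Point 4:
  φ: 17 + 55.7428/60 = 17.929047
  S → negative
  Longitude: 53 + 23.868/60 = 53.397800
  W → negative

1. 71.95267, -2.31687
2. 40.77383, -139.99335
3. 84.31178, 0.23010
4. -17.92905, -53.39780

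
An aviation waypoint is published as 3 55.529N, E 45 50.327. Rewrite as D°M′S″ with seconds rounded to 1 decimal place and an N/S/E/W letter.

3°55′31.7″ N, 45°50′19.6″ E

Lat: 55.52900′ → 55′ and 0.52900 × 60 = 31.740″
Longitude: fractional minutes 0.32700 × 60 = 19.620″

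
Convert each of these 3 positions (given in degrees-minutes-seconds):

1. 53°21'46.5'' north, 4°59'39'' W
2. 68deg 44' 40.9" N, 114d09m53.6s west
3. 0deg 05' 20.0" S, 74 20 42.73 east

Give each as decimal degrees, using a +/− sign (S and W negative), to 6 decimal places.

1. 53.362917, -4.994167
2. 68.744694, -114.164889
3. -0.088889, 74.345203

Point 1:
  Latitude: 21′ + 46.5″ = 21.77500′; 53 + 21.77500/60 = 53.3629167
  N ⇒ keep positive
  λ: 59′ + 39″ = 59.65000′; 4 + 59.65000/60 = 4.9941667
  W ⇒ negate
Point 2:
  Lat: 68° + 44/60 + 40.9/3600 = 68 + 0.733333 + 0.011361 = 68.7446944
  N → positive
  Longitude: 9′ + 53.6″ = 9.89333′; 114 + 9.89333/60 = 114.1648889
  W ⇒ negate
Point 3:
  φ: 0 + 5/60 + 20/3600 = 0.0888889
  S → negative
  Lon: 74 + 20/60 + 42.73/3600 = 74.3452028
  E ⇒ keep positive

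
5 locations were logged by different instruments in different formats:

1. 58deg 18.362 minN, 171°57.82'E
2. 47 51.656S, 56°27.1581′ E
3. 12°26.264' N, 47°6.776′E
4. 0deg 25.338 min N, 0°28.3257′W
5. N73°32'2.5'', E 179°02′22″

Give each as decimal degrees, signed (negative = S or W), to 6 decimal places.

Point 1:
  φ: 18.362′ = 0.306033°; total 58.3060333
  N → positive
  λ: 171 + 57.82/60 = 171.9636667
  E ⇒ keep positive
Point 2:
  Lat: 51.656′ = 0.860933°; total 47.8609333
  hemisphere S, so the sign is −
  λ: 56 + 27.1581/60 = 56.4526350
  E ⇒ keep positive
Point 3:
  φ: 26.264′ = 0.437733°; total 12.4377333
  N → positive
  Longitude: 6.776′ = 0.112933°; total 47.1129333
  E → positive
Point 4:
  φ: 25.338′ = 0.422300°; total 0.4223000
  N → positive
  Lon: 28.3257′ = 0.472095°; total 0.4720950
  hemisphere W, so the sign is −
Point 5:
  Lat: 73° + 32/60 + 2.5/3600 = 73 + 0.533333 + 0.000694 = 73.5340278
  N → positive
  λ: 179° + 2/60 + 22/3600 = 179 + 0.033333 + 0.006111 = 179.0394444
  E ⇒ keep positive

1. 58.306033, 171.963667
2. -47.860933, 56.452635
3. 12.437733, 47.112933
4. 0.422300, -0.472095
5. 73.534028, 179.039444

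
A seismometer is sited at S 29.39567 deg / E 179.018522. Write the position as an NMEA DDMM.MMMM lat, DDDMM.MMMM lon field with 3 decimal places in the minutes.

2923.740,S / 17901.111,E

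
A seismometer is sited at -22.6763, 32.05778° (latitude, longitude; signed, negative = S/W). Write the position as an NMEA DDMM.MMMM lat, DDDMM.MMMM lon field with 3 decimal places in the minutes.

2240.578,S / 03203.467,E

Latitude is negative → S; |value| = 22.676300
φ: minutes = (22.676300 − 22) × 60 = 40.57800
Lon: fractional part 0.057780 → 3.46680 minutes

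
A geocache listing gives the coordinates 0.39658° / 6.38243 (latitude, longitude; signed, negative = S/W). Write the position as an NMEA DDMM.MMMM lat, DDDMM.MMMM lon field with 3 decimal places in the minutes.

0023.795,N / 00622.946,E

Lat: minutes = (0.396580 − 0) × 60 = 23.79480
Longitude: 6° + 0.382430 × 60 = 6° 22.94580′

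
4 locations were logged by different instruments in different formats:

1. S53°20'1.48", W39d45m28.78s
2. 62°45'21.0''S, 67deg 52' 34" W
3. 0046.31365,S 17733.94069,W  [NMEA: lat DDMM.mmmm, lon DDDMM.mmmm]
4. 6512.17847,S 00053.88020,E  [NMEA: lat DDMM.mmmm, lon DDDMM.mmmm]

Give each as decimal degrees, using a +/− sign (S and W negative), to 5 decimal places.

1. -53.33374, -39.75799
2. -62.75583, -67.87611
3. -0.77189, -177.56568
4. -65.20297, 0.89800

Point 1:
  Lat: 20′ + 1.48″ = 20.02467′; 53 + 20.02467/60 = 53.333744
  hemisphere S, so the sign is −
  Lon: 39 + 45/60 + 28.78/3600 = 39.757994
  W ⇒ negate
Point 2:
  Latitude: 62° + 45/60 + 21/3600 = 62 + 0.750000 + 0.005833 = 62.755833
  S → negative
  Lon: 52′ + 34″ = 52.56667′; 67 + 52.56667/60 = 67.876111
  W ⇒ negate
Point 3:
  Latitude: split at 2 digits → 00° and 46.31365′; 0 + 46.31365/60 = 0.771894
  S → negative
  λ: split at 3 digits → 177° and 33.94069′; 177 + 33.94069/60 = 177.565678
  W ⇒ negate
Point 4:
  Latitude: split at 2 digits → 65° and 12.17847′; 65 + 12.17847/60 = 65.202975
  hemisphere S, so the sign is −
  Lon: split at 3 digits → 000° and 53.8802′; 0 + 53.8802/60 = 0.898003
  E ⇒ keep positive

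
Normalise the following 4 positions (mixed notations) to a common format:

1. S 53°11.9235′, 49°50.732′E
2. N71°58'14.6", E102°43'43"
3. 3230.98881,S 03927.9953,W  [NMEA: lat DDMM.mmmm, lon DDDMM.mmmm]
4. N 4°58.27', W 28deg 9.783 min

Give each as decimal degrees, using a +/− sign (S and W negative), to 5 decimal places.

Point 1:
  Latitude: 11.9235′ = 0.198725°; total 53.198725
  S ⇒ negate
  Lon: 50.732′ = 0.845533°; total 49.845533
  E ⇒ keep positive
Point 2:
  Lat: 58′ + 14.6″ = 58.24333′; 71 + 58.24333/60 = 71.970722
  N → positive
  λ: 43′ + 43″ = 43.71667′; 102 + 43.71667/60 = 102.728611
  E ⇒ keep positive
Point 3:
  Lat: degrees = first 2 digits = 32, minutes = 30.98881; 32 + 30.98881/60 = 32.516480
  S → negative
  Longitude: degrees = first 3 digits = 39, minutes = 27.9953; 39 + 27.9953/60 = 39.466588
  W → negative
Point 4:
  Latitude: 4 + 58.27/60 = 4.971167
  N → positive
  Longitude: 28 + 9.783/60 = 28.163050
  W ⇒ negate

1. -53.19873, 49.84553
2. 71.97072, 102.72861
3. -32.51648, -39.46659
4. 4.97117, -28.16305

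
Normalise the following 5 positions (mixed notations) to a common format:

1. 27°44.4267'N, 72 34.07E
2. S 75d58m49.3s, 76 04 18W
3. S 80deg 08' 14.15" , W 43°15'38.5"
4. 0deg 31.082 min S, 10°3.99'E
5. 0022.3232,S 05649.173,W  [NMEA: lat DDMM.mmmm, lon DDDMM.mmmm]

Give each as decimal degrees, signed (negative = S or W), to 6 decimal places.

1. 27.740445, 72.567833
2. -75.980361, -76.071667
3. -80.137264, -43.260694
4. -0.518033, 10.066500
5. -0.372053, -56.819550

Point 1:
  φ: 27 + 44.4267/60 = 27.7404450
  N ⇒ keep positive
  Lon: 34.07′ = 0.567833°; total 72.5678333
  E → positive
Point 2:
  Lat: 75° + 58/60 + 49.3/3600 = 75 + 0.966667 + 0.013694 = 75.9803611
  S ⇒ negate
  λ: 76° + 4/60 + 18/3600 = 76 + 0.066667 + 0.005000 = 76.0716667
  W → negative
Point 3:
  Latitude: 80 + 8/60 + 14.15/3600 = 80.1372639
  hemisphere S, so the sign is −
  Lon: 43 + 15/60 + 38.5/3600 = 43.2606944
  W → negative
Point 4:
  Latitude: 31.082′ = 0.518033°; total 0.5180333
  S → negative
  Longitude: 10 + 3.99/60 = 10.0665000
  E ⇒ keep positive
Point 5:
  φ: degrees = first 2 digits = 0, minutes = 22.3232; 0 + 22.3232/60 = 0.3720533
  hemisphere S, so the sign is −
  λ: degrees = first 3 digits = 56, minutes = 49.173; 56 + 49.173/60 = 56.8195500
  W → negative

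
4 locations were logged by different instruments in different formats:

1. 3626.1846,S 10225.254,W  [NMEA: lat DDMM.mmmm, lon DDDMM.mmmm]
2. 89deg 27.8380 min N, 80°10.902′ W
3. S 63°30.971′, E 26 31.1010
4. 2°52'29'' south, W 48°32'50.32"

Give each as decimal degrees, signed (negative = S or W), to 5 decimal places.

1. -36.43641, -102.42090
2. 89.46397, -80.18170
3. -63.51618, 26.51835
4. -2.87472, -48.54731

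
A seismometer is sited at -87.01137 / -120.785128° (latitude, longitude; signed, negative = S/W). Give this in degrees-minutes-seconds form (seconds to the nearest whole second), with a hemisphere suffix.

Latitude is negative → S; |value| = 87.011370
φ: whole degrees 87; 0.68220′ → 0′ and 40.93″
Longitude is negative → W; |value| = 120.785128
Longitude: 0.785128° → 47.10768′; 0.10768 × 60 = 6.46″

87°00′41″ S, 120°47′6″ W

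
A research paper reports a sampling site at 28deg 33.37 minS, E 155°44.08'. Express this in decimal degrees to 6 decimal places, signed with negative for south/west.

-28.556167, 155.734667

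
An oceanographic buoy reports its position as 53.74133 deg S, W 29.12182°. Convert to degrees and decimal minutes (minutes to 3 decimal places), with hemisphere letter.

53° 44.480′ S, 29° 7.309′ W

Lat: 53° + 0.741330 × 60 = 53° 44.47980′
Lon: 29° + 0.121820 × 60 = 29° 7.30920′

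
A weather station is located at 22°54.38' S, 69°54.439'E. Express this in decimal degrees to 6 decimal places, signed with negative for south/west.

-22.906333, 69.907317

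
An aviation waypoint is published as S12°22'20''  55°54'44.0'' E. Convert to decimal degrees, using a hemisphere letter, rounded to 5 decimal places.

12.37222° S, 55.91222° E

Lat: 22′ + 20″ = 22.33333′; 12 + 22.33333/60 = 12.372222
Longitude: 55° + 54/60 + 44/3600 = 55 + 0.900000 + 0.012222 = 55.912222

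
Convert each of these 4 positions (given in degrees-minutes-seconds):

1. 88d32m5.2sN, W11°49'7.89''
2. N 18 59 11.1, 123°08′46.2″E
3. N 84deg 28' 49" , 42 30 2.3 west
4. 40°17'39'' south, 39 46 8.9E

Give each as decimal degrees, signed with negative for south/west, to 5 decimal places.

Point 1:
  Lat: 32′ + 5.2″ = 32.08667′; 88 + 32.08667/60 = 88.534778
  N ⇒ keep positive
  λ: 11° + 49/60 + 7.89/3600 = 11 + 0.816667 + 0.002192 = 11.818858
  hemisphere W, so the sign is −
Point 2:
  Lat: 59′ + 11.1″ = 59.18500′; 18 + 59.18500/60 = 18.986417
  N ⇒ keep positive
  λ: 123° + 8/60 + 46.2/3600 = 123 + 0.133333 + 0.012833 = 123.146167
  E ⇒ keep positive
Point 3:
  φ: 84 + 28/60 + 49/3600 = 84.480278
  N ⇒ keep positive
  Longitude: 42° + 30/60 + 2.3/3600 = 42 + 0.500000 + 0.000639 = 42.500639
  W ⇒ negate
Point 4:
  φ: 40 + 17/60 + 39/3600 = 40.294167
  S → negative
  λ: 39 + 46/60 + 8.9/3600 = 39.769139
  E → positive

1. 88.53478, -11.81886
2. 18.98642, 123.14617
3. 84.48028, -42.50064
4. -40.29417, 39.76914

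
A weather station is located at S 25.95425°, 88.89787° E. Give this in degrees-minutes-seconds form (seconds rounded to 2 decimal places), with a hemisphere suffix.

25°57′15.30″ S, 88°53′52.33″ E

φ: 0.954250° → 57.25500′; 0.25500 × 60 = 15.3000″
Longitude: whole degrees 88; 53.87220′ → 53′ and 52.3320″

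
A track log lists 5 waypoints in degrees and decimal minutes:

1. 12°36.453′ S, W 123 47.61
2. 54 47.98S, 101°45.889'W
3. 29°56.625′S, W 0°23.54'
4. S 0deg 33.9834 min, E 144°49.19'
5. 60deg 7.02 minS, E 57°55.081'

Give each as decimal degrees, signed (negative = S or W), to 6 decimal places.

Point 1:
  Latitude: 36.453′ = 0.607550°; total 12.6075500
  hemisphere S, so the sign is −
  Longitude: 47.61′ = 0.793500°; total 123.7935000
  W ⇒ negate
Point 2:
  Latitude: 54 + 47.98/60 = 54.7996667
  S → negative
  Lon: 101 + 45.889/60 = 101.7648167
  W ⇒ negate
Point 3:
  Lat: 56.625′ = 0.943750°; total 29.9437500
  S ⇒ negate
  Lon: 0 + 23.54/60 = 0.3923333
  hemisphere W, so the sign is −
Point 4:
  φ: 33.9834′ = 0.566390°; total 0.5663900
  S ⇒ negate
  λ: 144 + 49.19/60 = 144.8198333
  E → positive
Point 5:
  Lat: 7.02′ = 0.117000°; total 60.1170000
  S ⇒ negate
  Lon: 55.081′ = 0.918017°; total 57.9180167
  E → positive

1. -12.607550, -123.793500
2. -54.799667, -101.764817
3. -29.943750, -0.392333
4. -0.566390, 144.819833
5. -60.117000, 57.918017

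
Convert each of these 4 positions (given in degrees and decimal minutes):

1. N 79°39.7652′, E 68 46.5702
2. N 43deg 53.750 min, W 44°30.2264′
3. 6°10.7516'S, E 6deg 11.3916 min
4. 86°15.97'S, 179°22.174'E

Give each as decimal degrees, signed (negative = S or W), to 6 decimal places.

Point 1:
  Lat: 39.7652′ = 0.662753°; total 79.6627533
  N ⇒ keep positive
  λ: 68 + 46.5702/60 = 68.7761700
  E ⇒ keep positive
Point 2:
  Latitude: 53.75′ = 0.895833°; total 43.8958333
  N ⇒ keep positive
  Longitude: 30.2264′ = 0.503773°; total 44.5037733
  W → negative
Point 3:
  Latitude: 6 + 10.7516/60 = 6.1791933
  hemisphere S, so the sign is −
  λ: 6 + 11.3916/60 = 6.1898600
  E ⇒ keep positive
Point 4:
  φ: 86 + 15.97/60 = 86.2661667
  hemisphere S, so the sign is −
  Longitude: 22.174′ = 0.369567°; total 179.3695667
  E ⇒ keep positive

1. 79.662753, 68.776170
2. 43.895833, -44.503773
3. -6.179193, 6.189860
4. -86.266167, 179.369567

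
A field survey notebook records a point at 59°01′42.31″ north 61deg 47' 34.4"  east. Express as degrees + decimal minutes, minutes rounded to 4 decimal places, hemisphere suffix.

59° 1.7052′ N, 61° 47.5733′ E

Lat: 1 + 42.31/60 = 1.705167′
Longitude: 47 + 34.4/60 = 47.573333′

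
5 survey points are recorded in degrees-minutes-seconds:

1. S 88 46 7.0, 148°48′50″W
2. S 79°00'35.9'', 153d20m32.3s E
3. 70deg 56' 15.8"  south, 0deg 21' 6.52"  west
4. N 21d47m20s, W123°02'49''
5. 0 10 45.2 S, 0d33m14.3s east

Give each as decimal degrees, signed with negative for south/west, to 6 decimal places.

1. -88.768611, -148.813889
2. -79.009972, 153.342306
3. -70.937722, -0.351811
4. 21.788889, -123.046944
5. -0.179222, 0.553972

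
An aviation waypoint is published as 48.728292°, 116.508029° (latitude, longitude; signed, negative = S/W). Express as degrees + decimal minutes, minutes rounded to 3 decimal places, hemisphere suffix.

Latitude: fractional part 0.728292 → 43.69752 minutes
Lon: minutes = (116.508029 − 116) × 60 = 30.48174

48° 43.698′ N, 116° 30.482′ E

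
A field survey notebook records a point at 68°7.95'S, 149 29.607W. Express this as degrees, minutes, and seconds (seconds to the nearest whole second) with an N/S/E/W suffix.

Latitude: 7.95000′ → 7′ and 0.95000 × 60 = 57.00″
λ: 29.60700′ → 29′ and 0.60700 × 60 = 36.42″

68°07′57″ S, 149°29′36″ W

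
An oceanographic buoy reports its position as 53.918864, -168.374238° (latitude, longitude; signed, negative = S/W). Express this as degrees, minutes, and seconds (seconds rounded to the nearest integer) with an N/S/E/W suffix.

53°55′8″ N, 168°22′27″ W

φ: 0.918864° → 55.13184′; 0.13184 × 60 = 7.91″
Longitude is negative → W; |value| = 168.374238
λ: whole degrees 168; 22.45428′ → 22′ and 27.26″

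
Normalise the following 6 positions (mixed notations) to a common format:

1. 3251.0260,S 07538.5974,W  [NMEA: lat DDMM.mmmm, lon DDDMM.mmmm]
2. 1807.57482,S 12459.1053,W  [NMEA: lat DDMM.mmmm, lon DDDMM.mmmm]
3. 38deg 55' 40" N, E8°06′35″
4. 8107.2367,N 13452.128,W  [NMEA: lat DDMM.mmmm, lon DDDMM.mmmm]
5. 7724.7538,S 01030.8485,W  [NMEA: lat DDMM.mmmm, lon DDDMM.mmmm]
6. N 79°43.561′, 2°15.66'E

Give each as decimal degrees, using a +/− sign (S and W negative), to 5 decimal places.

1. -32.85043, -75.64329
2. -18.12625, -124.98509
3. 38.92778, 8.10972
4. 81.12061, -134.86880
5. -77.41256, -10.51414
6. 79.72602, 2.26100

Point 1:
  φ: split at 2 digits → 32° and 51.026′; 32 + 51.026/60 = 32.850433
  S ⇒ negate
  Lon: degrees = first 3 digits = 75, minutes = 38.5974; 75 + 38.5974/60 = 75.643290
  W → negative
Point 2:
  φ: split at 2 digits → 18° and 7.57482′; 18 + 7.57482/60 = 18.126247
  hemisphere S, so the sign is −
  Lon: split at 3 digits → 124° and 59.1053′; 124 + 59.1053/60 = 124.985088
  W → negative
Point 3:
  φ: 38 + 55/60 + 40/3600 = 38.927778
  N → positive
  λ: 8 + 6/60 + 35/3600 = 8.109722
  E ⇒ keep positive
Point 4:
  Lat: degrees = first 2 digits = 81, minutes = 7.2367; 81 + 7.2367/60 = 81.120612
  N ⇒ keep positive
  Lon: split at 3 digits → 134° and 52.128′; 134 + 52.128/60 = 134.868800
  W → negative
Point 5:
  φ: degrees = first 2 digits = 77, minutes = 24.7538; 77 + 24.7538/60 = 77.412563
  S → negative
  Lon: split at 3 digits → 010° and 30.8485′; 10 + 30.8485/60 = 10.514142
  hemisphere W, so the sign is −
Point 6:
  Lat: 43.561′ = 0.726017°; total 79.726017
  N ⇒ keep positive
  λ: 2 + 15.66/60 = 2.261000
  E ⇒ keep positive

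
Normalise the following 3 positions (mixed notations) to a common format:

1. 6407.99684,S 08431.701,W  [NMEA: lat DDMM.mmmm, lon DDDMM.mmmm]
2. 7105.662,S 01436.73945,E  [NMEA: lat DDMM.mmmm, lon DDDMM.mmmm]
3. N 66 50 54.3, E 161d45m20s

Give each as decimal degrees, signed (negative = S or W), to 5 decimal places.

Point 1:
  Latitude: split at 2 digits → 64° and 7.99684′; 64 + 7.99684/60 = 64.133281
  hemisphere S, so the sign is −
  Lon: split at 3 digits → 084° and 31.701′; 84 + 31.701/60 = 84.528350
  hemisphere W, so the sign is −
Point 2:
  Latitude: split at 2 digits → 71° and 5.662′; 71 + 5.662/60 = 71.094367
  hemisphere S, so the sign is −
  λ: degrees = first 3 digits = 14, minutes = 36.73945; 14 + 36.73945/60 = 14.612324
  E → positive
Point 3:
  Latitude: 50′ + 54.3″ = 50.90500′; 66 + 50.90500/60 = 66.848417
  N → positive
  λ: 161° + 45/60 + 20/3600 = 161 + 0.750000 + 0.005556 = 161.755556
  E ⇒ keep positive

1. -64.13328, -84.52835
2. -71.09437, 14.61232
3. 66.84842, 161.75556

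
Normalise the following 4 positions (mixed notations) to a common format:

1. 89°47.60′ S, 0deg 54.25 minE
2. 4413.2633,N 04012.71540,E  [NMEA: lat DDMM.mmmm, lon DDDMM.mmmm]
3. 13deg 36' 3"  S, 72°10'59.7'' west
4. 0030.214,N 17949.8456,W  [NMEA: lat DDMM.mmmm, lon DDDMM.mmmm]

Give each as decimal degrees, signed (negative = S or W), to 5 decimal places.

1. -89.79333, 0.90417
2. 44.22106, 40.21192
3. -13.60083, -72.18325
4. 0.50357, -179.83076

Point 1:
  Lat: 89 + 47.6/60 = 89.793333
  S → negative
  Lon: 54.25′ = 0.904167°; total 0.904167
  E ⇒ keep positive
Point 2:
  φ: degrees = first 2 digits = 44, minutes = 13.2633; 44 + 13.2633/60 = 44.221055
  N ⇒ keep positive
  Lon: degrees = first 3 digits = 40, minutes = 12.7154; 40 + 12.7154/60 = 40.211923
  E ⇒ keep positive
Point 3:
  φ: 13 + 36/60 + 3/3600 = 13.600833
  hemisphere S, so the sign is −
  Lon: 72° + 10/60 + 59.7/3600 = 72 + 0.166667 + 0.016583 = 72.183250
  hemisphere W, so the sign is −
Point 4:
  Lat: split at 2 digits → 00° and 30.214′; 0 + 30.214/60 = 0.503567
  N → positive
  Longitude: degrees = first 3 digits = 179, minutes = 49.8456; 179 + 49.8456/60 = 179.830760
  W ⇒ negate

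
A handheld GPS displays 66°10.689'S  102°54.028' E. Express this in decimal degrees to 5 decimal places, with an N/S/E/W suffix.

φ: 66 + 10.689/60 = 66.178150
λ: 102 + 54.028/60 = 102.900467

66.17815° S, 102.90047° E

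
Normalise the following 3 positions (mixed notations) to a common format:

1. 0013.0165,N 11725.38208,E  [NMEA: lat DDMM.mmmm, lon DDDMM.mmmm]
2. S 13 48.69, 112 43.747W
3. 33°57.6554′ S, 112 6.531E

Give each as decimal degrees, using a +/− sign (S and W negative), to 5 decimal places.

Point 1:
  Lat: degrees = first 2 digits = 0, minutes = 13.0165; 0 + 13.0165/60 = 0.216942
  N → positive
  λ: split at 3 digits → 117° and 25.38208′; 117 + 25.38208/60 = 117.423035
  E → positive
Point 2:
  φ: 13 + 48.69/60 = 13.811500
  hemisphere S, so the sign is −
  λ: 112 + 43.747/60 = 112.729117
  hemisphere W, so the sign is −
Point 3:
  Lat: 33 + 57.6554/60 = 33.960923
  S ⇒ negate
  Longitude: 112 + 6.531/60 = 112.108850
  E → positive

1. 0.21694, 117.42303
2. -13.81150, -112.72912
3. -33.96092, 112.10885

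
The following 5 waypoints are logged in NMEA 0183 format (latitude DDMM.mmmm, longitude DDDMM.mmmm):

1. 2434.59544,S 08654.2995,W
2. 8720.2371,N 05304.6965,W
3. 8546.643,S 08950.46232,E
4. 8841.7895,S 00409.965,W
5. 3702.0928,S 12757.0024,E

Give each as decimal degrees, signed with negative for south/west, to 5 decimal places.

1. -24.57659, -86.90499
2. 87.33729, -53.07828
3. -85.77738, 89.84104
4. -88.69649, -4.16608
5. -37.03488, 127.95004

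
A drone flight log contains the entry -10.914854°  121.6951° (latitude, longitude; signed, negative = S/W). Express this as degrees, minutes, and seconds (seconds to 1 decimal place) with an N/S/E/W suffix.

10°54′53.5″ S, 121°41′42.4″ E

Latitude is negative → S; |value| = 10.914854
Lat: whole degrees 10; 54.89124′ → 54′ and 53.474″
Lon: 0.695100° → 41.70600′; 0.70600 × 60 = 42.360″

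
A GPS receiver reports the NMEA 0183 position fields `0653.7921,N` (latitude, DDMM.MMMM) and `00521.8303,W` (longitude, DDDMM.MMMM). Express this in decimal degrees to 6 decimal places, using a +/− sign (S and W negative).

6.896535, -5.363838

φ: split at 2 digits → 06° and 53.7921′; 6 + 53.7921/60 = 6.8965350
N → positive
λ: degrees = first 3 digits = 5, minutes = 21.8303; 5 + 21.8303/60 = 5.3638383
W → negative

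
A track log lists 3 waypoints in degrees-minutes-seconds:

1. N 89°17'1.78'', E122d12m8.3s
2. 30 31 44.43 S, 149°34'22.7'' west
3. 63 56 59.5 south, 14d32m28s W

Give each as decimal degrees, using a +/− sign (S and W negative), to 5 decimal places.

1. 89.28383, 122.20231
2. -30.52901, -149.57297
3. -63.94986, -14.54111

Point 1:
  φ: 89° + 17/60 + 1.78/3600 = 89 + 0.283333 + 0.000494 = 89.283828
  N → positive
  λ: 122 + 12/60 + 8.3/3600 = 122.202306
  E ⇒ keep positive
Point 2:
  φ: 31′ + 44.43″ = 31.74050′; 30 + 31.74050/60 = 30.529008
  S → negative
  λ: 149 + 34/60 + 22.7/3600 = 149.572972
  hemisphere W, so the sign is −
Point 3:
  Latitude: 56′ + 59.5″ = 56.99167′; 63 + 56.99167/60 = 63.949861
  S ⇒ negate
  Lon: 14° + 32/60 + 28/3600 = 14 + 0.533333 + 0.007778 = 14.541111
  W ⇒ negate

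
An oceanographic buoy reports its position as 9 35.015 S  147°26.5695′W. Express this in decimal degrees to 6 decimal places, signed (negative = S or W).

φ: 35.015′ = 0.583583°; total 9.5835833
S → negative
Lon: 26.5695′ = 0.442825°; total 147.4428250
hemisphere W, so the sign is −

-9.583583, -147.442825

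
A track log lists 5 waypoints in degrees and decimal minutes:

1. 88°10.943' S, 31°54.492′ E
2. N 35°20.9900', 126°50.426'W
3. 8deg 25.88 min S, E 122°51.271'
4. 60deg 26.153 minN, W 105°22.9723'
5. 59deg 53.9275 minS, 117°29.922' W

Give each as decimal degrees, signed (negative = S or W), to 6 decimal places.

Point 1:
  Lat: 88 + 10.943/60 = 88.1823833
  S → negative
  λ: 54.492′ = 0.908200°; total 31.9082000
  E → positive
Point 2:
  φ: 35 + 20.99/60 = 35.3498333
  N → positive
  Lon: 50.426′ = 0.840433°; total 126.8404333
  hemisphere W, so the sign is −
Point 3:
  Lat: 8 + 25.88/60 = 8.4313333
  hemisphere S, so the sign is −
  Lon: 51.271′ = 0.854517°; total 122.8545167
  E → positive
Point 4:
  Latitude: 26.153′ = 0.435883°; total 60.4358833
  N ⇒ keep positive
  λ: 105 + 22.9723/60 = 105.3828717
  hemisphere W, so the sign is −
Point 5:
  Latitude: 59 + 53.9275/60 = 59.8987917
  S ⇒ negate
  λ: 29.922′ = 0.498700°; total 117.4987000
  W ⇒ negate

1. -88.182383, 31.908200
2. 35.349833, -126.840433
3. -8.431333, 122.854517
4. 60.435883, -105.382872
5. -59.898792, -117.498700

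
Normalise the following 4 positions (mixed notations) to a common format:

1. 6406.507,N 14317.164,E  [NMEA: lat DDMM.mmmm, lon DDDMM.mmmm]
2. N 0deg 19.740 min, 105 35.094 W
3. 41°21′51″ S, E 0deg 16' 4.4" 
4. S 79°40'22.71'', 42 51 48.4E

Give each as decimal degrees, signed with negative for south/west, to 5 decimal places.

1. 64.10845, 143.28607
2. 0.32900, -105.58490
3. -41.36417, 0.26789
4. -79.67298, 42.86344

Point 1:
  Latitude: split at 2 digits → 64° and 6.507′; 64 + 6.507/60 = 64.108450
  N ⇒ keep positive
  Longitude: degrees = first 3 digits = 143, minutes = 17.164; 143 + 17.164/60 = 143.286067
  E ⇒ keep positive
Point 2:
  Lat: 19.74′ = 0.329000°; total 0.329000
  N → positive
  λ: 105 + 35.094/60 = 105.584900
  W → negative
Point 3:
  Latitude: 41 + 21/60 + 51/3600 = 41.364167
  S ⇒ negate
  Longitude: 0 + 16/60 + 4.4/3600 = 0.267889
  E → positive
Point 4:
  Latitude: 40′ + 22.71″ = 40.37850′; 79 + 40.37850/60 = 79.672975
  hemisphere S, so the sign is −
  λ: 42° + 51/60 + 48.4/3600 = 42 + 0.850000 + 0.013444 = 42.863444
  E → positive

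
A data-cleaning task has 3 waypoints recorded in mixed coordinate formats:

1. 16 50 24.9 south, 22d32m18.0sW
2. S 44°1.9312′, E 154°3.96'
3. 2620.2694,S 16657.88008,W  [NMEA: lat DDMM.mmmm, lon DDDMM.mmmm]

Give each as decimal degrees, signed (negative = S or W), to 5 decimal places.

Point 1:
  Latitude: 16 + 50/60 + 24.9/3600 = 16.840250
  S → negative
  λ: 32′ + 18″ = 32.30000′; 22 + 32.30000/60 = 22.538333
  W → negative
Point 2:
  Lat: 1.9312′ = 0.032187°; total 44.032187
  S → negative
  Lon: 154 + 3.96/60 = 154.066000
  E → positive
Point 3:
  Lat: split at 2 digits → 26° and 20.2694′; 26 + 20.2694/60 = 26.337823
  hemisphere S, so the sign is −
  λ: degrees = first 3 digits = 166, minutes = 57.88008; 166 + 57.88008/60 = 166.964668
  W → negative

1. -16.84025, -22.53833
2. -44.03219, 154.06600
3. -26.33782, -166.96467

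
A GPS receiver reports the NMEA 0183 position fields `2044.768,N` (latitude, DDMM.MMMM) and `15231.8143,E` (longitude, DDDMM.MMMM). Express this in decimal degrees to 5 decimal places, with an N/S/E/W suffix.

20.74613° N, 152.53024° E

Lat: split at 2 digits → 20° and 44.768′; 20 + 44.768/60 = 20.746133
Lon: split at 3 digits → 152° and 31.8143′; 152 + 31.8143/60 = 152.530238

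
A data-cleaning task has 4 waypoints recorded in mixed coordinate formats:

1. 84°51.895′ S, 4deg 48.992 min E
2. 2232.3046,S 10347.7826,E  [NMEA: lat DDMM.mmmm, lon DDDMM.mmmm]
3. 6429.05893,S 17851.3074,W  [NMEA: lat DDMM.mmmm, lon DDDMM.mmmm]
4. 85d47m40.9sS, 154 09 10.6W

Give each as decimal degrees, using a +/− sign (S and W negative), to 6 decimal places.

1. -84.864917, 4.816533
2. -22.538410, 103.796377
3. -64.484316, -178.855123
4. -85.794694, -154.152944

Point 1:
  Lat: 84 + 51.895/60 = 84.8649167
  S → negative
  λ: 48.992′ = 0.816533°; total 4.8165333
  E → positive
Point 2:
  φ: split at 2 digits → 22° and 32.3046′; 22 + 32.3046/60 = 22.5384100
  S ⇒ negate
  Lon: split at 3 digits → 103° and 47.7826′; 103 + 47.7826/60 = 103.7963767
  E → positive
Point 3:
  φ: degrees = first 2 digits = 64, minutes = 29.05893; 64 + 29.05893/60 = 64.4843155
  S → negative
  Lon: split at 3 digits → 178° and 51.3074′; 178 + 51.3074/60 = 178.8551233
  W → negative
Point 4:
  φ: 47′ + 40.9″ = 47.68167′; 85 + 47.68167/60 = 85.7946944
  hemisphere S, so the sign is −
  λ: 154 + 9/60 + 10.6/3600 = 154.1529444
  hemisphere W, so the sign is −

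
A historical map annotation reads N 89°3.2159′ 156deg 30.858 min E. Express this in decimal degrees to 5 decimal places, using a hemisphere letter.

Lat: 89 + 3.2159/60 = 89.053598
λ: 156 + 30.858/60 = 156.514300

89.05360° N, 156.51430° E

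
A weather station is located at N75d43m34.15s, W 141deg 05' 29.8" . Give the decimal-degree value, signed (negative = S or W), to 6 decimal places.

75.726153, -141.091611

Latitude: 75 + 43/60 + 34.15/3600 = 75.7261528
N → positive
λ: 141 + 5/60 + 29.8/3600 = 141.0916111
hemisphere W, so the sign is −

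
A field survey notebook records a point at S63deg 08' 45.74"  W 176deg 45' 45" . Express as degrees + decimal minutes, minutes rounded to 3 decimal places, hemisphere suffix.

63° 8.762′ S, 176° 45.750′ W

Latitude: 8 + 45.74/60 = 8.76233′
Lon: seconds/60 = 0.75000; minutes = 45 + 0.75000 = 45.75000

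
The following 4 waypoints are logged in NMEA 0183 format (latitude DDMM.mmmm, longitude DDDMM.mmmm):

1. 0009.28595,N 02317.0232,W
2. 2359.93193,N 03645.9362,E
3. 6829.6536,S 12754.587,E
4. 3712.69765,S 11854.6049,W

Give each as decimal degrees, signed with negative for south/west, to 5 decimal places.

1. 0.15477, -23.28372
2. 23.99887, 36.76560
3. -68.49423, 127.90978
4. -37.21163, -118.91008

Point 1:
  φ: degrees = first 2 digits = 0, minutes = 9.28595; 0 + 9.28595/60 = 0.154766
  N ⇒ keep positive
  Longitude: split at 3 digits → 023° and 17.0232′; 23 + 17.0232/60 = 23.283720
  W ⇒ negate
Point 2:
  φ: degrees = first 2 digits = 23, minutes = 59.93193; 23 + 59.93193/60 = 23.998866
  N → positive
  λ: degrees = first 3 digits = 36, minutes = 45.9362; 36 + 45.9362/60 = 36.765603
  E → positive
Point 3:
  Lat: split at 2 digits → 68° and 29.6536′; 68 + 29.6536/60 = 68.494227
  S → negative
  Lon: degrees = first 3 digits = 127, minutes = 54.587; 127 + 54.587/60 = 127.909783
  E → positive
Point 4:
  Lat: split at 2 digits → 37° and 12.69765′; 37 + 12.69765/60 = 37.211628
  S → negative
  Lon: degrees = first 3 digits = 118, minutes = 54.6049; 118 + 54.6049/60 = 118.910082
  W → negative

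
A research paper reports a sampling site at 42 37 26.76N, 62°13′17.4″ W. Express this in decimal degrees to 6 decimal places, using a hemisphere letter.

42.624100° N, 62.221500° W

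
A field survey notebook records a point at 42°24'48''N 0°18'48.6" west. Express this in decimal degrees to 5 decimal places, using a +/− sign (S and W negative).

Lat: 42 + 24/60 + 48/3600 = 42.413333
N → positive
Longitude: 0° + 18/60 + 48.6/3600 = 0 + 0.300000 + 0.013500 = 0.313500
hemisphere W, so the sign is −

42.41333, -0.31350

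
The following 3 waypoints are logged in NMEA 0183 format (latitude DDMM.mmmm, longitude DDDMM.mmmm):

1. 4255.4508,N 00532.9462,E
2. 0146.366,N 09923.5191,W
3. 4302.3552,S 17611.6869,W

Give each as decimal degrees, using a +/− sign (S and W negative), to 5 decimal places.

Point 1:
  Lat: degrees = first 2 digits = 42, minutes = 55.4508; 42 + 55.4508/60 = 42.924180
  N → positive
  Lon: split at 3 digits → 005° and 32.9462′; 5 + 32.9462/60 = 5.549103
  E ⇒ keep positive
Point 2:
  Latitude: degrees = first 2 digits = 1, minutes = 46.366; 1 + 46.366/60 = 1.772767
  N → positive
  Longitude: degrees = first 3 digits = 99, minutes = 23.5191; 99 + 23.5191/60 = 99.391985
  W → negative
Point 3:
  φ: degrees = first 2 digits = 43, minutes = 2.3552; 43 + 2.3552/60 = 43.039253
  hemisphere S, so the sign is −
  Lon: degrees = first 3 digits = 176, minutes = 11.6869; 176 + 11.6869/60 = 176.194782
  hemisphere W, so the sign is −

1. 42.92418, 5.54910
2. 1.77277, -99.39199
3. -43.03925, -176.19478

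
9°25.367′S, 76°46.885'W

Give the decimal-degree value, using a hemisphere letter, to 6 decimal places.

Lat: 25.367′ = 0.422783°; total 9.4227833
Lon: 46.885′ = 0.781417°; total 76.7814167

9.422783° S, 76.781417° W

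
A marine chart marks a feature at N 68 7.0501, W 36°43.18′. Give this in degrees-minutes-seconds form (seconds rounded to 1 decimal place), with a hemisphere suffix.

68°07′3.0″ N, 36°43′10.8″ W

φ: fractional minutes 0.05010 × 60 = 3.006″
Longitude: 43.18000′ → 43′ and 0.18000 × 60 = 10.800″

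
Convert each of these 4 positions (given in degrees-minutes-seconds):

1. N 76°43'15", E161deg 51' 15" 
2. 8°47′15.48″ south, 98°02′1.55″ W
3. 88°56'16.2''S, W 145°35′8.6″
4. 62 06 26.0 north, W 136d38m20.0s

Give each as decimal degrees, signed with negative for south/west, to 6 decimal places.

1. 76.720833, 161.854167
2. -8.787633, -98.033764
3. -88.937833, -145.585722
4. 62.107222, -136.638889

Point 1:
  φ: 76 + 43/60 + 15/3600 = 76.7208333
  N → positive
  λ: 161° + 51/60 + 15/3600 = 161 + 0.850000 + 0.004167 = 161.8541667
  E → positive
Point 2:
  Latitude: 8 + 47/60 + 15.48/3600 = 8.7876333
  S ⇒ negate
  λ: 98 + 2/60 + 1.55/3600 = 98.0337639
  hemisphere W, so the sign is −
Point 3:
  Lat: 56′ + 16.2″ = 56.27000′; 88 + 56.27000/60 = 88.9378333
  S ⇒ negate
  Longitude: 145° + 35/60 + 8.6/3600 = 145 + 0.583333 + 0.002389 = 145.5857222
  hemisphere W, so the sign is −
Point 4:
  Latitude: 6′ + 26″ = 6.43333′; 62 + 6.43333/60 = 62.1072222
  N → positive
  Longitude: 136 + 38/60 + 20/3600 = 136.6388889
  hemisphere W, so the sign is −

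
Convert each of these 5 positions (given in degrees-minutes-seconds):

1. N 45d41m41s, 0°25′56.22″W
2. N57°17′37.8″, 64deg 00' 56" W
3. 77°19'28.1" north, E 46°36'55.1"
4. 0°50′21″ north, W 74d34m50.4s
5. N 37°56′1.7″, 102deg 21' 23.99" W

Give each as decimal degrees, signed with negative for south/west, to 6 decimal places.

1. 45.694722, -0.432283
2. 57.293833, -64.015556
3. 77.324472, 46.615306
4. 0.839167, -74.580667
5. 37.933806, -102.356664

Point 1:
  Latitude: 45° + 41/60 + 41/3600 = 45 + 0.683333 + 0.011389 = 45.6947222
  N ⇒ keep positive
  Longitude: 0 + 25/60 + 56.22/3600 = 0.4322833
  hemisphere W, so the sign is −
Point 2:
  φ: 57° + 17/60 + 37.8/3600 = 57 + 0.283333 + 0.010500 = 57.2938333
  N → positive
  Longitude: 64 + 0/60 + 56/3600 = 64.0155556
  hemisphere W, so the sign is −
Point 3:
  φ: 19′ + 28.1″ = 19.46833′; 77 + 19.46833/60 = 77.3244722
  N → positive
  Lon: 46° + 36/60 + 55.1/3600 = 46 + 0.600000 + 0.015306 = 46.6153056
  E → positive
Point 4:
  Latitude: 0 + 50/60 + 21/3600 = 0.8391667
  N ⇒ keep positive
  Lon: 74° + 34/60 + 50.4/3600 = 74 + 0.566667 + 0.014000 = 74.5806667
  W → negative
Point 5:
  Latitude: 37° + 56/60 + 1.7/3600 = 37 + 0.933333 + 0.000472 = 37.9338056
  N ⇒ keep positive
  λ: 21′ + 23.99″ = 21.39983′; 102 + 21.39983/60 = 102.3566639
  W ⇒ negate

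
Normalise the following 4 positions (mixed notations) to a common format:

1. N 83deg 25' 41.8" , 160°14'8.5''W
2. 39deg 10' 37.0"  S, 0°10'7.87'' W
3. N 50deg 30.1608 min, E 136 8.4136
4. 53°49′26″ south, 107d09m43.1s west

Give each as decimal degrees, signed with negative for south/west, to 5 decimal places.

Point 1:
  φ: 83° + 25/60 + 41.8/3600 = 83 + 0.416667 + 0.011611 = 83.428278
  N ⇒ keep positive
  Lon: 14′ + 8.5″ = 14.14167′; 160 + 14.14167/60 = 160.235694
  W ⇒ negate
Point 2:
  φ: 39° + 10/60 + 37/3600 = 39 + 0.166667 + 0.010278 = 39.176944
  S ⇒ negate
  Longitude: 0 + 10/60 + 7.87/3600 = 0.168853
  hemisphere W, so the sign is −
Point 3:
  φ: 50 + 30.1608/60 = 50.502680
  N ⇒ keep positive
  λ: 8.4136′ = 0.140227°; total 136.140227
  E ⇒ keep positive
Point 4:
  Latitude: 53 + 49/60 + 26/3600 = 53.823889
  S → negative
  λ: 9′ + 43.1″ = 9.71833′; 107 + 9.71833/60 = 107.161972
  W ⇒ negate

1. 83.42828, -160.23569
2. -39.17694, -0.16885
3. 50.50268, 136.14023
4. -53.82389, -107.16197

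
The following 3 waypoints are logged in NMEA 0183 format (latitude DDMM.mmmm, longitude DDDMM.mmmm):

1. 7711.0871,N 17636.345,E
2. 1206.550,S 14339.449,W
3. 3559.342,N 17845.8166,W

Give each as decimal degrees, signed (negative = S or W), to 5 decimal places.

Point 1:
  φ: split at 2 digits → 77° and 11.0871′; 77 + 11.0871/60 = 77.184785
  N → positive
  Lon: split at 3 digits → 176° and 36.345′; 176 + 36.345/60 = 176.605750
  E ⇒ keep positive
Point 2:
  Latitude: degrees = first 2 digits = 12, minutes = 6.55; 12 + 6.55/60 = 12.109167
  hemisphere S, so the sign is −
  Longitude: degrees = first 3 digits = 143, minutes = 39.449; 143 + 39.449/60 = 143.657483
  W → negative
Point 3:
  φ: degrees = first 2 digits = 35, minutes = 59.342; 35 + 59.342/60 = 35.989033
  N → positive
  Lon: degrees = first 3 digits = 178, minutes = 45.8166; 178 + 45.8166/60 = 178.763610
  W → negative

1. 77.18479, 176.60575
2. -12.10917, -143.65748
3. 35.98903, -178.76361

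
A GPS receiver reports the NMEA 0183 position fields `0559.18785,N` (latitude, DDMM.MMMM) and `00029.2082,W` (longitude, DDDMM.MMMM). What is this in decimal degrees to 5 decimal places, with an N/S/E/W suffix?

φ: degrees = first 2 digits = 5, minutes = 59.18785; 5 + 59.18785/60 = 5.986464
Longitude: split at 3 digits → 000° and 29.2082′; 0 + 29.2082/60 = 0.486803

5.98646° N, 0.48680° W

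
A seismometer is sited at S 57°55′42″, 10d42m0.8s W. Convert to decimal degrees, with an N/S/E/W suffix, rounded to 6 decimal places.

Latitude: 57 + 55/60 + 42/3600 = 57.9283333
λ: 42′ + 0.8″ = 42.01333′; 10 + 42.01333/60 = 10.7002222

57.928333° S, 10.700222° W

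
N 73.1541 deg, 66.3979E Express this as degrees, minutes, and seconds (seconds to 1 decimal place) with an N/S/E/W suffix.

φ: 0.154100 × 60 = 9.24600′ → 9′, remainder × 60 = 14.760″
Lon: whole degrees 66; 23.87400′ → 23′ and 52.440″

73°09′14.8″ N, 66°23′52.4″ E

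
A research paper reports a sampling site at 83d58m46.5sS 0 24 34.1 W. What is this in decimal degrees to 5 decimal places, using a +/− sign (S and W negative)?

-83.97958, -0.40947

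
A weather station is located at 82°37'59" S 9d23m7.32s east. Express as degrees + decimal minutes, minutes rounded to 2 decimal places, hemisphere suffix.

φ: seconds/60 = 0.98333; minutes = 37 + 0.98333 = 37.9833
λ: 23 + 7.32/60 = 23.1220′

82° 37.98′ S, 9° 23.12′ E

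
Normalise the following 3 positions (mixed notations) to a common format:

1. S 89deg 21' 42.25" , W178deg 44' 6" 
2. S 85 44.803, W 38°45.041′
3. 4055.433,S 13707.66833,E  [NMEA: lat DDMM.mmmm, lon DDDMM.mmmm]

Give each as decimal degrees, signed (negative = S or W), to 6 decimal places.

1. -89.361736, -178.735000
2. -85.746717, -38.750683
3. -40.923883, 137.127806

Point 1:
  Latitude: 21′ + 42.25″ = 21.70417′; 89 + 21.70417/60 = 89.3617361
  S → negative
  Longitude: 178° + 44/60 + 6/3600 = 178 + 0.733333 + 0.001667 = 178.7350000
  W → negative
Point 2:
  Latitude: 85 + 44.803/60 = 85.7467167
  hemisphere S, so the sign is −
  λ: 38 + 45.041/60 = 38.7506833
  W → negative
Point 3:
  Lat: degrees = first 2 digits = 40, minutes = 55.433; 40 + 55.433/60 = 40.9238833
  S → negative
  λ: degrees = first 3 digits = 137, minutes = 7.66833; 137 + 7.66833/60 = 137.1278055
  E ⇒ keep positive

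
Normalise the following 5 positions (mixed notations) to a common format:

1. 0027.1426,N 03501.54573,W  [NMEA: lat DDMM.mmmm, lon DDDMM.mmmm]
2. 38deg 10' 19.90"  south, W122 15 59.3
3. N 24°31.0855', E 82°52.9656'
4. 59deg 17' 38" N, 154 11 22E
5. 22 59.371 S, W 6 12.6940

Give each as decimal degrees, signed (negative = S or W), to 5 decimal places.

Point 1:
  φ: split at 2 digits → 00° and 27.1426′; 0 + 27.1426/60 = 0.452377
  N ⇒ keep positive
  Longitude: degrees = first 3 digits = 35, minutes = 1.54573; 35 + 1.54573/60 = 35.025762
  W → negative
Point 2:
  Latitude: 38 + 10/60 + 19.9/3600 = 38.172194
  S ⇒ negate
  λ: 122 + 15/60 + 59.3/3600 = 122.266472
  W ⇒ negate
Point 3:
  Latitude: 24 + 31.0855/60 = 24.518092
  N ⇒ keep positive
  Longitude: 82 + 52.9656/60 = 82.882760
  E ⇒ keep positive
Point 4:
  φ: 59 + 17/60 + 38/3600 = 59.293889
  N → positive
  λ: 154 + 11/60 + 22/3600 = 154.189444
  E ⇒ keep positive
Point 5:
  Lat: 59.371′ = 0.989517°; total 22.989517
  S ⇒ negate
  Lon: 12.694′ = 0.211567°; total 6.211567
  hemisphere W, so the sign is −

1. 0.45238, -35.02576
2. -38.17219, -122.26647
3. 24.51809, 82.88276
4. 59.29389, 154.18944
5. -22.98952, -6.21157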